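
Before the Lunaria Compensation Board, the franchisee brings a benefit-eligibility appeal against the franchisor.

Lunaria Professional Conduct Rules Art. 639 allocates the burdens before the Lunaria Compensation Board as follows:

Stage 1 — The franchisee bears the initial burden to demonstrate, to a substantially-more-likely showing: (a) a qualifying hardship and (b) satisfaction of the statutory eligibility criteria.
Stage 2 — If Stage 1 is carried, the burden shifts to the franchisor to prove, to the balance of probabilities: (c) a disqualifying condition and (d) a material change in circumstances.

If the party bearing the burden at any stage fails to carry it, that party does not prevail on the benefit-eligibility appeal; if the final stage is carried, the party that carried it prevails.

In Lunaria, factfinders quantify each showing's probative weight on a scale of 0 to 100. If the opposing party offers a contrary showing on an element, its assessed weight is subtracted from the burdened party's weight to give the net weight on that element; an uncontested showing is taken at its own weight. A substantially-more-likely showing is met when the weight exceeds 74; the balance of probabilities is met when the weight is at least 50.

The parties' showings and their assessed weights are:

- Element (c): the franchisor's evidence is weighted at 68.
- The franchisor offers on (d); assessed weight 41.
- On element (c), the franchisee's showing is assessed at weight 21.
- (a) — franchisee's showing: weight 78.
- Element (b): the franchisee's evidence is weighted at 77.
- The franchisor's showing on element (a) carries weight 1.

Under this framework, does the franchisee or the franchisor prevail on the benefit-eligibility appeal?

franchisee

At Stage 1 the franchisee must meet a substantially-more-likely showing (weight exceeds 74): on (a) the weight is 78 less the opposing 1 gives net 77, > 74, so (a) meets the standard; on (b) the weight is 77, > 74, so (b) meets the standard.
  The franchisee carries Stage 1; the franchisor now bears the burden.
At Stage 2 the franchisor must meet the balance of probabilities (weight is at least 50): on (c) the weight is 68 less the opposing 21 gives net 47, which does not reach 50, so (c) does not meet the standard; on (d) the weight is 41, which does not reach 50, so (d) does not meet the standard.
  Not every element is met, so the franchisor fails to carry Stage 2.
So the franchisee prevails.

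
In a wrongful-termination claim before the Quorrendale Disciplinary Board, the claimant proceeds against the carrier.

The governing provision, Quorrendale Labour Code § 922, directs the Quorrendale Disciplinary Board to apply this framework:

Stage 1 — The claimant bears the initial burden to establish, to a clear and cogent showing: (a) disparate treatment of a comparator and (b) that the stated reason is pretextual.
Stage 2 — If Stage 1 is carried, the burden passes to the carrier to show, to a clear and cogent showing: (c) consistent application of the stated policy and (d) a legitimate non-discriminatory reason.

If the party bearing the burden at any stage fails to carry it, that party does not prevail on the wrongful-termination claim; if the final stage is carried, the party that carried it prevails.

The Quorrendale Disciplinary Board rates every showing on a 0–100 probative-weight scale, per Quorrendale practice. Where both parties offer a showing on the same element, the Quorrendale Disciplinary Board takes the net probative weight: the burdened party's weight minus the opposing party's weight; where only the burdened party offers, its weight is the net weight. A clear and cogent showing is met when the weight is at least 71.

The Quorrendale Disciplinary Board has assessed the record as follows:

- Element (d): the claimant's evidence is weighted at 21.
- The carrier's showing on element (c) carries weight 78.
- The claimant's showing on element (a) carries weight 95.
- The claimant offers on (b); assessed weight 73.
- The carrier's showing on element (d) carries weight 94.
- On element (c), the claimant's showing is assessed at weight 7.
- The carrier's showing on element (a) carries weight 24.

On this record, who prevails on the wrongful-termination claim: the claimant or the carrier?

Stage 1 (claimant, a clear and cogent showing, weight is at least 71): (a) net 95−24=71 ≥ 71 — meets; (b) 73 ≥ 71 — meets.
  Stage 1 carried; the burden shifts to the carrier.
Stage 2 (carrier, a clear and cogent showing, weight is at least 71): (c) net 78−7=71 ≥ 71 — meets; (d) net 94−21=73 ≥ 71 — meets.
  Stage 2 carried; the final stage is satisfied.
Every stage carried; the carrier prevails.

carrier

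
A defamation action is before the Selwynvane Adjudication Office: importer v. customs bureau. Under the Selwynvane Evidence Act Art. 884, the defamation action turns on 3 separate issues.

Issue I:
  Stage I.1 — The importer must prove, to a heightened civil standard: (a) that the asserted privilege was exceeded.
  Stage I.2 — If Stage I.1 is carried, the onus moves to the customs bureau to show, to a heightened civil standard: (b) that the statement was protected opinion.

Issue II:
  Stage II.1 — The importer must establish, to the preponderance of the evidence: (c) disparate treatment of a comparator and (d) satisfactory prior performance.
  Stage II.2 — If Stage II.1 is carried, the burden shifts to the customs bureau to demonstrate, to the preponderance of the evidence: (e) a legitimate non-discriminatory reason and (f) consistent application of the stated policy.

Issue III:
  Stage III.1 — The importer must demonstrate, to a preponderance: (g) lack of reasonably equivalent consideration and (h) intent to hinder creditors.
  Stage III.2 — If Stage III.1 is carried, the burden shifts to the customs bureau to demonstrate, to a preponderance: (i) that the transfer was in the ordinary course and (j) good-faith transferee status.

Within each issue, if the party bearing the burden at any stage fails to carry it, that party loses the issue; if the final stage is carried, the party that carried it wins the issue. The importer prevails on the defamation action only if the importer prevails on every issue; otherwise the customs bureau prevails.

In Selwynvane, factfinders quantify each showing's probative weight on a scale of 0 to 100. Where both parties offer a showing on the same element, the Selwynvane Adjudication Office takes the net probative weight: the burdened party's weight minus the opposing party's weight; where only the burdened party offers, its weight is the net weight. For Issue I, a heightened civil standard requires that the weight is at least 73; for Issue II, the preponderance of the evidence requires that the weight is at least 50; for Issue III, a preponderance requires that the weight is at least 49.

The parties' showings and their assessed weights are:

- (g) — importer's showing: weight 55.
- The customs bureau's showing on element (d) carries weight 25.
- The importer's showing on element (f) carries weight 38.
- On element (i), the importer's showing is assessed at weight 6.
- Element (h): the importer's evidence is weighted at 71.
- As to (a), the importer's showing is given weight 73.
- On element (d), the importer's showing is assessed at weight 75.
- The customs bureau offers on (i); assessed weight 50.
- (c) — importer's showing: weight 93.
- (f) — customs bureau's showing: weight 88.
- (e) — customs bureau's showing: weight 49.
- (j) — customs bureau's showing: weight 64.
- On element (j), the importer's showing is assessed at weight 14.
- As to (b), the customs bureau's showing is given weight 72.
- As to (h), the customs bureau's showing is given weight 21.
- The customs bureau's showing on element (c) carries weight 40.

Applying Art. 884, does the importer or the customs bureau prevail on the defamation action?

importer

— Issue I —
At Stage I.1 the importer must meet a heightened civil standard (weight is at least 73): on (a) the weight is 73, ≥ 73, so (a) meets the standard.
  Stage I.1 carried; the burden shifts to the customs bureau.
At Stage I.2 the customs bureau must meet a heightened civil standard (weight is at least 73): on (b) the weight is 72, which does not reach 73, so (b) does not meet the standard.
  Stage I.2 not carried; the customs bureau fails its burden.
The analysis ends at Stage I.2; the importer prevails on this issue.
— Issue II —
Stage II.1 — burden on importer; standard: the preponderance of the evidence (weight is at least 50).
    (c): 93 − 40 = 53 ≥ 50 [met]
    (d): 75 − 25 = 50 ≥ 50 [met]
  The importer carries Stage II.1; the customs bureau now bears the burden.
Stage II.2 — burden on customs bureau; standard: the preponderance of the evidence (weight is at least 50).
    (e): 49 < 50 [not met]
    (f): 88 − 38 = 50 ≥ 50 [met]
  The customs bureau does not carry Stage II.2.
The importer prevails on this issue.
— Issue III —
At Stage III.1 the importer must meet a preponderance (weight is at least 49): on (g) the weight is 55, which does reach 49, so (g) meets the standard; on (h) the weight is 71 less the opposing 21 gives net 50, which does reach 49, so (h) meets the standard.
  All elements met. The burden passes to the customs bureau.
At Stage III.2 the customs bureau must meet a preponderance (weight is at least 49): on (i) the weight is 50 less the opposing 6 gives net 44, < 49, so (i) does not meet the standard; on (j) the weight is 64 less the opposing 14 gives net 50, ≥ 49, so (j) meets the standard.
  Not every element is met, so the customs bureau fails to carry Stage III.2.
The analysis ends at Stage III.2; the importer prevails on this issue.
Per-issue: Issue I → importer; Issue II → importer; Issue III → importer. The importer must prevail on every issue; overall, the importer prevails.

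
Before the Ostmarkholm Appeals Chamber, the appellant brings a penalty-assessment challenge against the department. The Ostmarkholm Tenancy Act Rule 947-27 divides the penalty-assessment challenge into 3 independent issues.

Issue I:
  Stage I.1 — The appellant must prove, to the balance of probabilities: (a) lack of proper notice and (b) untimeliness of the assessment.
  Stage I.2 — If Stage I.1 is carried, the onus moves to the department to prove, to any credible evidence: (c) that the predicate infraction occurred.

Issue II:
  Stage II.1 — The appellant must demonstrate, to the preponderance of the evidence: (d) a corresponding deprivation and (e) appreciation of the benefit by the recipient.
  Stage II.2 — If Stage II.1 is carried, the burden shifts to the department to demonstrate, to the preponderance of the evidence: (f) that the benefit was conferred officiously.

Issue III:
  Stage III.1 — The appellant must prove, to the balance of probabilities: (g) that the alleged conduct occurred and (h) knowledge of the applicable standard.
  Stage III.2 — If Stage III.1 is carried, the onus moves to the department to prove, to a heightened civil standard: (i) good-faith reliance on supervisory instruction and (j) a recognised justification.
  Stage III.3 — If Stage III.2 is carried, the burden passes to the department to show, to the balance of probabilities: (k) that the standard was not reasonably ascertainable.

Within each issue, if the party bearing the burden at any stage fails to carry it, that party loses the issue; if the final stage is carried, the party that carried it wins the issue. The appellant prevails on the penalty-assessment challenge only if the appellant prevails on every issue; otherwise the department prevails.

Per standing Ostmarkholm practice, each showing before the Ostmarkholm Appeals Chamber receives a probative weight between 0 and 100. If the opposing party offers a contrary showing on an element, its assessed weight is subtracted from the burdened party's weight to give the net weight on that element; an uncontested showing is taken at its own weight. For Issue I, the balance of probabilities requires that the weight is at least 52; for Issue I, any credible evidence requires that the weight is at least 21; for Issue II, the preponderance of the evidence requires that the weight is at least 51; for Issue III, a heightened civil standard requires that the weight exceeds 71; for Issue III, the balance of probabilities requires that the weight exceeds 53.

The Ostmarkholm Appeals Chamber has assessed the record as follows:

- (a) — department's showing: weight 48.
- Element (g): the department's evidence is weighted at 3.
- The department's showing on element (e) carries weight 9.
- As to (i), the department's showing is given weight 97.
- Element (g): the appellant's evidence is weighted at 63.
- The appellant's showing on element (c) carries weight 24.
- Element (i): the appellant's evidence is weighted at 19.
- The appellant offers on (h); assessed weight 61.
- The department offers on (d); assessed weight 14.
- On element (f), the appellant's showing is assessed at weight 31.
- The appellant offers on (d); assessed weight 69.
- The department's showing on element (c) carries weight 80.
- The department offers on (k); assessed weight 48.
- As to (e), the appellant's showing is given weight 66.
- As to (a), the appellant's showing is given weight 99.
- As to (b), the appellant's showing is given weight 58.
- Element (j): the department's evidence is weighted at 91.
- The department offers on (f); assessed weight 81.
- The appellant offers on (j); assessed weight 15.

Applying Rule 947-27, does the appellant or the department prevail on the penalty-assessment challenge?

department

— Issue I —
Stage I.1 — burden on appellant; standard: the balance of probabilities (weight is at least 52).
    (a): 99 − 48 = 51 < 52 [not met]
    (b): 58 ≥ 52 [met]
  Stage I.1 not carried; the appellant fails its burden.
The analysis ends at Stage I.1; the department prevails on this issue.
— Issue II —
At Stage II.1 the appellant must meet the preponderance of the evidence (weight is at least 51): on (d) the weight is 69 less the opposing 14 gives net 55, which does reach 51, so (d) meets the standard; on (e) the weight is 66 less the opposing 9 gives net 57, which does reach 51, so (e) meets the standard.
  All elements met. The burden passes to the department.
At Stage II.2 the department must meet the preponderance of the evidence (weight is at least 51): on (f) the weight is 81 less the opposing 31 gives net 50, which does not reach 51, so (f) does not meet the standard.
  Stage II.2 not carried; the department fails its burden.
The analysis ends at Stage II.2; the appellant prevails on this issue.
— Issue III —
At Stage III.1 the appellant must meet the balance of probabilities (weight exceeds 53): on (g) the weight is 63 less the opposing 3 gives net 60, > 53, so (g) meets the standard; on (h) the weight is 61, which does exceed 53, so (h) meets the standard.
  The appellant carries Stage III.1; the department now bears the burden.
At Stage III.2 the department must meet a heightened civil standard (weight exceeds 71): on (i) the weight is 97 less the opposing 19 gives net 78, which does exceed 71, so (i) meets the standard; on (j) the weight is 91 less the opposing 15 gives net 76, which does exceed 71, so (j) meets the standard.
  All elements met. The department retains the burden for Stage III.3.
At Stage III.3 the department must meet the balance of probabilities (weight exceeds 53): on (k) the weight is 48, ≤ 53, so (k) does not meet the standard.
  Not every element is met, so the department fails to carry Stage III.3.
So the appellant prevails on this issue.
Per-issue: Issue I → department; Issue II → appellant; Issue III → appellant. The appellant must prevail on every issue; overall, the department prevails.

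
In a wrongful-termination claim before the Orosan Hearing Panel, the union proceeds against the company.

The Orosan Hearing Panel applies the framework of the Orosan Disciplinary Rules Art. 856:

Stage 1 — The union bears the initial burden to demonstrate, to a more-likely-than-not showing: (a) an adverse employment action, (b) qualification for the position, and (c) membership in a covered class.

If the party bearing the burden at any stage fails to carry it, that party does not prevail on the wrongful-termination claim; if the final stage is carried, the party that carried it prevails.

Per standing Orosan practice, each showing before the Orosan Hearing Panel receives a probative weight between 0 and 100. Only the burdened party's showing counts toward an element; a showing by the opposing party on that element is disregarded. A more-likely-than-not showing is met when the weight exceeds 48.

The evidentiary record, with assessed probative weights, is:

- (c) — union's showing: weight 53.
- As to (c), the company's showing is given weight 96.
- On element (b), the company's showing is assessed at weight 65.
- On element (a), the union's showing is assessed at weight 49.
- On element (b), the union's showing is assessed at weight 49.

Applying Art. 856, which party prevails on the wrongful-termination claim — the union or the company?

union

Stage 1 — burden on union; standard: a more-likely-than-not showing (weight exceeds 48).
    (a): 49 > 48 [met]
    (b): 49 (company's 65 disregarded) > 48 [met]
    (c): 53 (company's 96 disregarded) > 48 [met]
  The union carries the last stage.
All stages carried — the union prevails.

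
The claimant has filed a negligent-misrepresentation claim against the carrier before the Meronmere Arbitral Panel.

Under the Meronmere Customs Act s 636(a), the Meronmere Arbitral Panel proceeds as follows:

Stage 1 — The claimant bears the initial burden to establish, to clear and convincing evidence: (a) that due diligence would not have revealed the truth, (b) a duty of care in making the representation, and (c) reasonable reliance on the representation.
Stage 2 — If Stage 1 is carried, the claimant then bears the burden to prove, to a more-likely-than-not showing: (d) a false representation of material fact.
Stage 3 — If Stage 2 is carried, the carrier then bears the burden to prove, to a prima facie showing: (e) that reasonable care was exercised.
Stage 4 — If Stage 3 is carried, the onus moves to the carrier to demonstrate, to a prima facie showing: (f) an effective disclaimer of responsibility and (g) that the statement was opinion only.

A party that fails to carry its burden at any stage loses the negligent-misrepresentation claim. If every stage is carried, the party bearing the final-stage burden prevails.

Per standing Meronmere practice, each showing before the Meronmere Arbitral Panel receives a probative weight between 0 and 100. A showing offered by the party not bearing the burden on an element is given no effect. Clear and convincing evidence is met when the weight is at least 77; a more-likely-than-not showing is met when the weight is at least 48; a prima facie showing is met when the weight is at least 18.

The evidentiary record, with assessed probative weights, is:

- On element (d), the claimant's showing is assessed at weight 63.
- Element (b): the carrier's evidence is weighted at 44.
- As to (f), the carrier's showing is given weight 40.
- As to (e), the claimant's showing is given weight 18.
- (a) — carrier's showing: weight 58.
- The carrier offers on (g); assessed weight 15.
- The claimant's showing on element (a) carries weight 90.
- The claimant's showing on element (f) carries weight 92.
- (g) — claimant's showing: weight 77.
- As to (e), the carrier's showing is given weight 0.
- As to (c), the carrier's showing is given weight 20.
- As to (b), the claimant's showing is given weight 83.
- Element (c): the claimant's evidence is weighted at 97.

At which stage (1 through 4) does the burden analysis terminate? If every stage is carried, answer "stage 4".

stage 3

At Stage 1 the claimant must meet clear and convincing evidence (weight is at least 77): on (a) the weight is 90 (the carrier's 58 is given no effect), which does reach 77, so (a) meets the standard; on (b) the weight is 83 (the carrier's 44 is given no effect), which does reach 77, so (b) meets the standard; on (c) the weight is 97 (the carrier's 20 is given no effect), ≥ 77, so (c) meets the standard.
  Stage 1 carried; the burden remains with the claimant.
At Stage 2 the claimant must meet a more-likely-than-not showing (weight is at least 48): on (d) the weight is 63, which does reach 48, so (d) meets the standard.
  Stage 2 is satisfied; the onus moves to the carrier.
At Stage 3 the carrier must meet a prima facie showing (weight is at least 18): on (e) the weight is 0 (the claimant's 18 is given no effect), which does not reach 18, so (e) does not meet the standard.
  Stage 3 not carried; the carrier fails its burden.
The claimant prevails.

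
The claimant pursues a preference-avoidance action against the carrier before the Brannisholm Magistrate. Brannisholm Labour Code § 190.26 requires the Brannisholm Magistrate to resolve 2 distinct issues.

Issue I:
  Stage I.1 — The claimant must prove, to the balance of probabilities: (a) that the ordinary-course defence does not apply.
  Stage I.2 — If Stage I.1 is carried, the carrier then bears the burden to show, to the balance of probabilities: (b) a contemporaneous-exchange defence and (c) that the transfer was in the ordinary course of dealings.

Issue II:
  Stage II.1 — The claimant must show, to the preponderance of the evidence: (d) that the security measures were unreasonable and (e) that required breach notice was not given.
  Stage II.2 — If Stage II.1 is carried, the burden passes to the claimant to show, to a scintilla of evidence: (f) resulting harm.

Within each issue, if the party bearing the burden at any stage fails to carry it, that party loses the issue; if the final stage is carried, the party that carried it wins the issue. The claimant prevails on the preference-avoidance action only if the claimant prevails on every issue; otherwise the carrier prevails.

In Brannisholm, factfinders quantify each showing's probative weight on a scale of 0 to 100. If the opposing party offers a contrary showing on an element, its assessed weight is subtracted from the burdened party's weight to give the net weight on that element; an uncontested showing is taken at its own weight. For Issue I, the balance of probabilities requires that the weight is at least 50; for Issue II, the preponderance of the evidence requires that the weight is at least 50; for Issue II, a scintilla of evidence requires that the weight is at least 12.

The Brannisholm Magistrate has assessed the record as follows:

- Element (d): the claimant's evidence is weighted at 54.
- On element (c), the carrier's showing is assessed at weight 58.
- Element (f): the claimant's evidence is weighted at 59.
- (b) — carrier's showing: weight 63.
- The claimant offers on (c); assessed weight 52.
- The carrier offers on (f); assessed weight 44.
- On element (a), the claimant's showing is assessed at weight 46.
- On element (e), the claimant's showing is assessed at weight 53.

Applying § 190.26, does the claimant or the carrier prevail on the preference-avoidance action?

— Issue I —
Stage I.1 — burden on claimant; standard: the balance of probabilities (weight is at least 50).
    (a): 46 < 50 [not met]
  The claimant does not carry Stage I.1.
So the carrier prevails on this issue.
— Issue II —
Stage II.1 (claimant, the preponderance of the evidence, weight is at least 50): (d) 54 ≥ 50 — meets; (e) 53 ≥ 50 — meets.
  All elements met. The claimant retains the burden for Stage II.2.
Stage II.2 (claimant, a scintilla of evidence, weight is at least 12): (f) net 59−44=15 ≥ 12 — meets.
  The claimant carries the last stage.
All stages carried — the claimant prevails on this issue.
Per-issue: Issue I → carrier; Issue II → claimant. The claimant must prevail on every issue; overall, the carrier prevails.

carrier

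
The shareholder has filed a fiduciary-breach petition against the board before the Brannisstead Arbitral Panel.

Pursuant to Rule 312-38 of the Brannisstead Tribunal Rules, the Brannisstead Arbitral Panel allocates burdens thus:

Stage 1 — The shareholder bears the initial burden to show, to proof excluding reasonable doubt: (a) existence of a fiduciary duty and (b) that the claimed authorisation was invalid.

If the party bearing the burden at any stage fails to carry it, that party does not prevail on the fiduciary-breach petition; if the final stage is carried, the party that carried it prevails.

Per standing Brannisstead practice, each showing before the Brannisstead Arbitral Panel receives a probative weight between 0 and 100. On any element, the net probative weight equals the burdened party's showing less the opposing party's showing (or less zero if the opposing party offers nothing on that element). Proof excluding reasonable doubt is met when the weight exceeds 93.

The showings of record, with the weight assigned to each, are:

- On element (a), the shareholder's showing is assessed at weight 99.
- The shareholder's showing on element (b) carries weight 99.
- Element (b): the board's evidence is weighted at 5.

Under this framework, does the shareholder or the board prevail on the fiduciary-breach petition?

shareholder

Stage 1 (shareholder, proof excluding reasonable doubt, weight exceeds 93): (a) 99 > 93 — meets; (b) net 99−5=94 > 93 — meets.
  All elements met at the final stage.
With every stage satisfied, the shareholder prevails.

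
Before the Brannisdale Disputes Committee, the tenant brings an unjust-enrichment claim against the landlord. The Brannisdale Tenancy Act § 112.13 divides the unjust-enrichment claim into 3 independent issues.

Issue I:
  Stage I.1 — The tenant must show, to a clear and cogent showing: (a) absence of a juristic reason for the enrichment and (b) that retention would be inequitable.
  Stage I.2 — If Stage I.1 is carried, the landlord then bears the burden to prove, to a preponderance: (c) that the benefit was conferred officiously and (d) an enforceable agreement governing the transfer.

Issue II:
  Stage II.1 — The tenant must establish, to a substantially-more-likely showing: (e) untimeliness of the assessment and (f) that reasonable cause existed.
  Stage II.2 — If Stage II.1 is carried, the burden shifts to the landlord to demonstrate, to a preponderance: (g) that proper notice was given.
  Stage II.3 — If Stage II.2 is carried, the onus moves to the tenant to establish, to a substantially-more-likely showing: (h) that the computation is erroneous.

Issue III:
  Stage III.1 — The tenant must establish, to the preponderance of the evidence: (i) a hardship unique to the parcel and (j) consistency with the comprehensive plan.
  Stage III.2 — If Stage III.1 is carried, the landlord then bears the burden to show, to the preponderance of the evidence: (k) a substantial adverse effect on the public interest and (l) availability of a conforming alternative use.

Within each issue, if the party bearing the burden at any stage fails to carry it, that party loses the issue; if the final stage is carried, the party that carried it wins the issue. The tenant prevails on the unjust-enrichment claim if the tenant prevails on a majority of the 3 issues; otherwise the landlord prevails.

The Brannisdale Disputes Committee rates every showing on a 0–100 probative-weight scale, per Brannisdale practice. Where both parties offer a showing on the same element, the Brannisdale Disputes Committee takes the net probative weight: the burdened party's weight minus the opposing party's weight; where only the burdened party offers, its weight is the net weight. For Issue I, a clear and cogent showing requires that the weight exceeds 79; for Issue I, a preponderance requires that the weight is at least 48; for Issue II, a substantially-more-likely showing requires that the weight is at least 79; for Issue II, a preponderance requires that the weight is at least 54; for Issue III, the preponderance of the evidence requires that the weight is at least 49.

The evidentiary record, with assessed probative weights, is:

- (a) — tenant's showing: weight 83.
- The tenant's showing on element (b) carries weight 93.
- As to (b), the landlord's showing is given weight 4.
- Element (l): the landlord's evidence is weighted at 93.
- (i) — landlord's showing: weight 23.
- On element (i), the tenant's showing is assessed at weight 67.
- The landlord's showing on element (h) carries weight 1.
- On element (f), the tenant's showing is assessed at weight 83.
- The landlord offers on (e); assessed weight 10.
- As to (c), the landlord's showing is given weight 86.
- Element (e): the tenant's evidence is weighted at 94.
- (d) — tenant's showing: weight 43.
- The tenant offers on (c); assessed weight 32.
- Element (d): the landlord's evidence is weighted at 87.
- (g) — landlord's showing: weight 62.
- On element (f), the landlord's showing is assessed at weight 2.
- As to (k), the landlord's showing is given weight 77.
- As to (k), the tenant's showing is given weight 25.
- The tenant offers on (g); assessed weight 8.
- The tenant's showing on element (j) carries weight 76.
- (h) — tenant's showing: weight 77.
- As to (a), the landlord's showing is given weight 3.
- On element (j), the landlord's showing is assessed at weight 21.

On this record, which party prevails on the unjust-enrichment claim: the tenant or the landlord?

landlord

— Issue I —
Stage I.1 (tenant, a clear and cogent showing, weight exceeds 79): (a) net 83−3=80 > 79 — meets; (b) net 93−4=89 > 79 — meets.
  Stage I.1 is satisfied; the onus moves to the landlord.
Stage I.2 (landlord, a preponderance, weight is at least 48): (c) net 86−32=54 ≥ 48 — meets; (d) net 87−43=44 < 48 — fails.
  Stage I.2 not carried; the landlord fails its burden.
The analysis ends at Stage I.2; the tenant prevails on this issue.
— Issue II —
At Stage II.1 the tenant must meet a substantially-more-likely showing (weight is at least 79): on (e) the weight is 94 less the opposing 10 gives net 84, ≥ 79, so (e) meets the standard; on (f) the weight is 83 less the opposing 2 gives net 81, ≥ 79, so (f) meets the standard.
  Stage II.1 carried; the burden shifts to the landlord.
At Stage II.2 the landlord must meet a preponderance (weight is at least 54): on (g) the weight is 62 less the opposing 8 gives net 54, which does reach 54, so (g) meets the standard.
  All elements met. The burden passes to the tenant.
At Stage II.3 the tenant must meet a substantially-more-likely showing (weight is at least 79): on (h) the weight is 77 less the opposing 1 gives net 76, which does not reach 79, so (h) does not meet the standard.
  The tenant does not carry Stage II.3.
So the landlord prevails on this issue.
— Issue III —
Stage III.1 (tenant, the preponderance of the evidence, weight is at least 49): (i) net 67−23=44 < 49 — fails; (j) net 76−21=55 ≥ 49 — meets.
  Stage III.1 not carried; the tenant fails its burden.
The analysis ends at Stage III.1; the landlord prevails on this issue.
Per-issue: Issue I → tenant; Issue II → landlord; Issue III → landlord. The tenant must prevail on a majority of issues; overall, the landlord prevails.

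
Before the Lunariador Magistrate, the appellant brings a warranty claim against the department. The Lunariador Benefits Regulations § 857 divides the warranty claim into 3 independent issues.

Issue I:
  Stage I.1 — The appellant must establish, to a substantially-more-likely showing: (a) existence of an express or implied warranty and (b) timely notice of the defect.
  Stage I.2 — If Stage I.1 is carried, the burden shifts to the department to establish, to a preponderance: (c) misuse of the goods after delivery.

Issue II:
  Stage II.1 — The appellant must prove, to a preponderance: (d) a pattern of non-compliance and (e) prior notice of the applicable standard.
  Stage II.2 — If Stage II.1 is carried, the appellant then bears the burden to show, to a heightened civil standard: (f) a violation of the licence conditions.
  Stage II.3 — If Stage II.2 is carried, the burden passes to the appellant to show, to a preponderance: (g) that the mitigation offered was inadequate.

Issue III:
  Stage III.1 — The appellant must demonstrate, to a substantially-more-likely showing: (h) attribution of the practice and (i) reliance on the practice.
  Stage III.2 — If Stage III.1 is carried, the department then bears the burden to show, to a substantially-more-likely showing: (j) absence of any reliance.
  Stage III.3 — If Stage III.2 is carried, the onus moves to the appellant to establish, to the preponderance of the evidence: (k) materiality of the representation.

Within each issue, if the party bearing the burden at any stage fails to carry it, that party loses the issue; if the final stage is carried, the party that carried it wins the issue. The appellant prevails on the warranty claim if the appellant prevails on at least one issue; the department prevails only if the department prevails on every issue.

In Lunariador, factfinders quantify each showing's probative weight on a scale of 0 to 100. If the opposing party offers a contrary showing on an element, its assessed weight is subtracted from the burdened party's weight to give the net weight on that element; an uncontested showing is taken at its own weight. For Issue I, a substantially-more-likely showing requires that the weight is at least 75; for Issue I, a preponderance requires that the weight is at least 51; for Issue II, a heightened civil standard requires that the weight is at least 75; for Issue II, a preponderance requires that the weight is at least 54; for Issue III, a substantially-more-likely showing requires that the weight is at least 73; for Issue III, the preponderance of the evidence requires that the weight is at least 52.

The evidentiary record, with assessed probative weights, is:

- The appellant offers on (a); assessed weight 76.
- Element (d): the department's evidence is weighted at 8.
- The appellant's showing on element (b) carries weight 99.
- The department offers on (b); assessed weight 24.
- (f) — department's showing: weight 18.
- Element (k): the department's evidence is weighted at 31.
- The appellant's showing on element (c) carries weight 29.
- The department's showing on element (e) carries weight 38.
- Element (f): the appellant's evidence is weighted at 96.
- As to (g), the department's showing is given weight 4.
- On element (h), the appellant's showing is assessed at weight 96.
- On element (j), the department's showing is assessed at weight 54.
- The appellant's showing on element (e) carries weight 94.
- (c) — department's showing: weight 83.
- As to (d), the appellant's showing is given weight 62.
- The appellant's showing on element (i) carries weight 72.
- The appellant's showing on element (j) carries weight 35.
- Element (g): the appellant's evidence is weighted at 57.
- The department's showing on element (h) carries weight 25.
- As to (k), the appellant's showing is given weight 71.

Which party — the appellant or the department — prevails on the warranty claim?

department

— Issue I —
At Stage I.1 the appellant must meet a substantially-more-likely showing (weight is at least 75): on (a) the weight is 76, which does reach 75, so (a) meets the standard; on (b) the weight is 99 less the opposing 24 gives net 75, ≥ 75, so (b) meets the standard.
  The appellant carries Stage I.1; the department now bears the burden.
At Stage I.2 the department must meet a preponderance (weight is at least 51): on (c) the weight is 83 less the opposing 29 gives net 54, which does reach 51, so (c) meets the standard.
  The department carries the last stage.
With every stage satisfied, the department prevails on this issue.
— Issue II —
Stage II.1 (appellant, a preponderance, weight is at least 54): (d) net 62−8=54 ≥ 54 — meets; (e) net 94−38=56 ≥ 54 — meets.
  Stage II.1 is satisfied; the appellant continues to bear the burden.
Stage II.2 (appellant, a heightened civil standard, weight is at least 75): (f) net 96−18=78 ≥ 75 — meets.
  All elements met. The appellant retains the burden for Stage II.3.
Stage II.3 (appellant, a preponderance, weight is at least 54): (g) net 57−4=53 < 54 — fails.
  The appellant does not carry Stage II.3.
The analysis ends at Stage II.3; the department prevails on this issue.
— Issue III —
At Stage III.1 the appellant must meet a substantially-more-likely showing (weight is at least 73): on (h) the weight is 96 less the opposing 25 gives net 71, < 73, so (h) does not meet the standard; on (i) the weight is 72, which does not reach 73, so (i) does not meet the standard.
  Stage III.1 not carried; the appellant fails its burden.
The department prevails on this issue.
Per-issue: Issue I → department; Issue II → department; Issue III → department. The appellant must prevail on at least one issue; overall, the department prevails.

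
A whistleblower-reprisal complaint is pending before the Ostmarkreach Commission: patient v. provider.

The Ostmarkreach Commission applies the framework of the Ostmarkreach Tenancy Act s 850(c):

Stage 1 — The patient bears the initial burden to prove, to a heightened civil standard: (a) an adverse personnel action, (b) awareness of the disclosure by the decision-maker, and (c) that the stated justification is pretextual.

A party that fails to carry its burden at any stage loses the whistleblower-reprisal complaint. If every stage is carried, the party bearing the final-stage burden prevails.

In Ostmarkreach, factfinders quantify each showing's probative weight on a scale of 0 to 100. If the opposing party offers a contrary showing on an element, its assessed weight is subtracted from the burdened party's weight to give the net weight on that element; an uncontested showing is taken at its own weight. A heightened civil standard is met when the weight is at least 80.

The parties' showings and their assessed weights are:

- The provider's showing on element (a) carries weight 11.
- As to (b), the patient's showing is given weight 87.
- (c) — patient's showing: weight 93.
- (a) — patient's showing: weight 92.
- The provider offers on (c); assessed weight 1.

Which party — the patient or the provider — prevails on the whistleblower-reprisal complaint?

Stage 1 — burden on patient; standard: a heightened civil standard (weight is at least 80).
    (a): 92 − 11 = 81 ≥ 80 [met]
    (b): 87 ≥ 80 [met]
    (c): 93 − 1 = 92 ≥ 80 [met]
  The patient carries the last stage.
All stages carried — the patient prevails.

patient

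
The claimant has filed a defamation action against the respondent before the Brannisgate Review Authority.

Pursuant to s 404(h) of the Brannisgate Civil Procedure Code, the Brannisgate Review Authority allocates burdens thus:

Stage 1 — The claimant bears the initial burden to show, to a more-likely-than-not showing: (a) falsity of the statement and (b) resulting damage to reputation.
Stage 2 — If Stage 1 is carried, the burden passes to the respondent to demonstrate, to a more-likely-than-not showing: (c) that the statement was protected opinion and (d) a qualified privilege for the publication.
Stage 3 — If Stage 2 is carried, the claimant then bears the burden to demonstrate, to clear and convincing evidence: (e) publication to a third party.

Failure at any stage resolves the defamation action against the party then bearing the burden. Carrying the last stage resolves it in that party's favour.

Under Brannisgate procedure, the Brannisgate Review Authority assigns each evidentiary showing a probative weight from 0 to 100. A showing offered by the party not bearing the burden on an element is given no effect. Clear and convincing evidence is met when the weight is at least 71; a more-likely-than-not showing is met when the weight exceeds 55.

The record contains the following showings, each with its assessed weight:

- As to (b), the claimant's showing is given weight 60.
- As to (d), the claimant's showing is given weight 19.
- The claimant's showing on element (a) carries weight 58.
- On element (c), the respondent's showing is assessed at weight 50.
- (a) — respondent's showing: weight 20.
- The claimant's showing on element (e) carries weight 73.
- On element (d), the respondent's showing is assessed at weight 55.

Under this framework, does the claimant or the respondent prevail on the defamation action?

claimant

Stage 1 (claimant, a more-likely-than-not showing, weight exceeds 55): (a) 58 (respondent's 20 disregarded) > 55 — meets; (b) 60 > 55 — meets.
  Stage 1 is satisfied; the onus moves to the respondent.
Stage 2 (respondent, a more-likely-than-not showing, weight exceeds 55): (c) 50 ≤ 55 — fails; (d) 55 (claimant's 19 disregarded) ≤ 55 — fails.
  Not every element is met, so the respondent fails to carry Stage 2.
So the claimant prevails.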